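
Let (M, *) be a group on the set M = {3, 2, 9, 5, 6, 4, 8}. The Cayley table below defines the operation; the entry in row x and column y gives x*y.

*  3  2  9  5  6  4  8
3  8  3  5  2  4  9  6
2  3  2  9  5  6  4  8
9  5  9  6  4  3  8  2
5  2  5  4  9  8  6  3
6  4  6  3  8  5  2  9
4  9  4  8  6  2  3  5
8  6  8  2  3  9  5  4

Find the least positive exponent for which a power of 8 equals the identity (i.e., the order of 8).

The identity element is 2 (its row matches the header).
8^1 = 8
8^2 = 8*8 = 4
8^3 = 4*8 = 5
8^4 = 5*8 = 3
8^5 = 3*8 = 6
8^6 = 6*8 = 9
8^7 = 9*8 = 2
The first power of 8 equal to the identity is 8^7, so ord(8) = 7.
(Structurally, M here is isomorphic to the cyclic group Z_7.)

7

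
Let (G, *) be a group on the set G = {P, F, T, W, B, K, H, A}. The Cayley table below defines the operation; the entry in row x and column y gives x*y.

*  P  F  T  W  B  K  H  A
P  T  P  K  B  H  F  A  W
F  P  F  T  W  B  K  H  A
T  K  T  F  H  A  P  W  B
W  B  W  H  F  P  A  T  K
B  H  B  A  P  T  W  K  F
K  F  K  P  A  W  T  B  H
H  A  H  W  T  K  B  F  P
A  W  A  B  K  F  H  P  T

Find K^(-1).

P

First locate the identity: row F matches the header, so F is the identity.
Scan row K for F: K*P = F. Hence K^(-1) = P.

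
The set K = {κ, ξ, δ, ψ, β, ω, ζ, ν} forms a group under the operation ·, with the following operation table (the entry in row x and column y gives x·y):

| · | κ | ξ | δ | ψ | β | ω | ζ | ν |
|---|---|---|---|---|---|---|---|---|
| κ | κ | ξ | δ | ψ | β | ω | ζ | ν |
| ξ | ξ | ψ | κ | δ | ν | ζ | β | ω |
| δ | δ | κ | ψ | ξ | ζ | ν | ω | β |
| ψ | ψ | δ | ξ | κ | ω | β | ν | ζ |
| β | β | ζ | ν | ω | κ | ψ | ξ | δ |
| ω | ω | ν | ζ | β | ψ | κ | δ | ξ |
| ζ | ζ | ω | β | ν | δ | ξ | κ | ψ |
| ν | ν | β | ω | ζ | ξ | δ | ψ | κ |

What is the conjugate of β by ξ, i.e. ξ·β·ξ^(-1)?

The identity is κ. In row ξ, the entry κ sits in column δ, so ξ^(-1) = δ.
ξ·β = ν
ν·δ = ω
(Structurally, K here is isomorphic to the dihedral group D_4.)

ω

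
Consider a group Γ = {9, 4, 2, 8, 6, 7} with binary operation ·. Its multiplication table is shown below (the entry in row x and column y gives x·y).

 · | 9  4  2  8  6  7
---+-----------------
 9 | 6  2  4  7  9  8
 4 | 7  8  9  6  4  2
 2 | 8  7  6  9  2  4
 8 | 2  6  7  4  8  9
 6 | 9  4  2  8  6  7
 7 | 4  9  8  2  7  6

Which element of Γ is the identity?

The identity e satisfies e·x = x for all x, so its row in the table reproduces the column headers.
Row 6 reads: 9, 4, 2, 8, 6, 7 — exactly the header order. So 6 is the identity.

6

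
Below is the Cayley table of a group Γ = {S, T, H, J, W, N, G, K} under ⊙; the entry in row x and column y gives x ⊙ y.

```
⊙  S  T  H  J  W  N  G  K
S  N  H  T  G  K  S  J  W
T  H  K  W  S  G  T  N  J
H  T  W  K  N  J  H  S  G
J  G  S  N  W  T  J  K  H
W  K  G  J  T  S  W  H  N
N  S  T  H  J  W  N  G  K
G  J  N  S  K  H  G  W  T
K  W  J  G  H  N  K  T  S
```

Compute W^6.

W^1 = W
W^2 = W ⊙ W = S
W^3 = S ⊙ W = K
W^4 = K ⊙ W = N
W^5 = N ⊙ W = W
W^6 = W ⊙ W = S

S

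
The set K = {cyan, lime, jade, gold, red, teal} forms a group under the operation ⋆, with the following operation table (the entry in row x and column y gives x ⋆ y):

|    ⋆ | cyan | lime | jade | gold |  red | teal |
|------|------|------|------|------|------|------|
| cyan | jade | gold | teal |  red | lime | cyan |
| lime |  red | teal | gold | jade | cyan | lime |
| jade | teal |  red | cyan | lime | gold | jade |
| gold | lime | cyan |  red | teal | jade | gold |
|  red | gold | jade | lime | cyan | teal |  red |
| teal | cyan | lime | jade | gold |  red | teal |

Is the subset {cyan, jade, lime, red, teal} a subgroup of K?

No

jade ⋆ red = gold, which is not in {cyan, jade, lime, red, teal}.
The subset is not closed under ⋆, so it is not a subgroup.
(Structurally, K here is isomorphic to the symmetric group S_3.)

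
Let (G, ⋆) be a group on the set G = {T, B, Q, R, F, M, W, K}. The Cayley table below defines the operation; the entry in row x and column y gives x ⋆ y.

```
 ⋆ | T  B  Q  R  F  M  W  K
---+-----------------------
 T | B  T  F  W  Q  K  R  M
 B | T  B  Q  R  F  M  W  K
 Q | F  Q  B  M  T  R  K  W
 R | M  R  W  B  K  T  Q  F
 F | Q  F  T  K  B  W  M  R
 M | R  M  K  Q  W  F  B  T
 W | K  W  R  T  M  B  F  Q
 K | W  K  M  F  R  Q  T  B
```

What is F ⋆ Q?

Read row F, column Q: F ⋆ Q = T.

T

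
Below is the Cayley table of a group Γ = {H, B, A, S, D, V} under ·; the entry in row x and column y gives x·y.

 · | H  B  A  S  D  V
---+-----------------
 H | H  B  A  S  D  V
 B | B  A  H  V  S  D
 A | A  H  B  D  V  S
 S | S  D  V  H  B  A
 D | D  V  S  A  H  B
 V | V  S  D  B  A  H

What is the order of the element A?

3

The identity element is H (its row matches the header).
A^1 = A
A^2 = A·A = B
A^3 = B·A = H
The first power of A equal to the identity is A^3, so ord(A) = 3.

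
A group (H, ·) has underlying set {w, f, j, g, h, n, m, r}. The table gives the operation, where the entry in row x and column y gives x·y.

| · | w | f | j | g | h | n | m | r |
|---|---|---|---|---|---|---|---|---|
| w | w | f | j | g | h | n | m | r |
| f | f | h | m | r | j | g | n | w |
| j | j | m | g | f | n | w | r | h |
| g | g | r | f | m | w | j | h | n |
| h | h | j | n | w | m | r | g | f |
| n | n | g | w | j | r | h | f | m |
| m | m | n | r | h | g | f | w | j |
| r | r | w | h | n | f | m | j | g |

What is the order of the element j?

The identity element is w (its row matches the header).
j^1 = j
j^2 = j·j = g
j^3 = g·j = f
j^4 = f·j = m
j^5 = m·j = r
j^6 = r·j = h
j^7 = h·j = n
j^8 = n·j = w
The first power of j equal to the identity is j^8, so ord(j) = 8.

8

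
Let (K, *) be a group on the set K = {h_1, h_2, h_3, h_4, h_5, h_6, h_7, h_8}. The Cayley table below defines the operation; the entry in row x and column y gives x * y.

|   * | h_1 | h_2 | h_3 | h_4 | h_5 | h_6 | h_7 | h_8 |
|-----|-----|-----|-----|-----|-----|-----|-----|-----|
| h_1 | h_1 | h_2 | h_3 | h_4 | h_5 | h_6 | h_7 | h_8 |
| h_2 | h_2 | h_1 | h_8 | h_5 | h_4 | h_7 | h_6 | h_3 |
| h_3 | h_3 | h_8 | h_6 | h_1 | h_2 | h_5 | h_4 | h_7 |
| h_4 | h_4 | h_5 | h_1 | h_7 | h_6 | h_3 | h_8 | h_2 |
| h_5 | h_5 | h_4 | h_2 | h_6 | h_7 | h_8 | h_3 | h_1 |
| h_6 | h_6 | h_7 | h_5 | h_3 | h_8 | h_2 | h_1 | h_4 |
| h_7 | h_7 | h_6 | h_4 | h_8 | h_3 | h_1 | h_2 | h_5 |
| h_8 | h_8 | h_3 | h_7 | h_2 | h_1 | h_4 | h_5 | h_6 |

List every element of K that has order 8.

Identity is h_1. Compute the order of each non-identity element by repeated multiplication:
  h_2: h_2 → h_1  (order 2)
  h_3: h_3 → h_6 → h_5 → h_2 → h_8 → h_7 → h_4 → h_1  (order 8)
  h_4: h_4 → h_7 → h_8 → h_2 → h_5 → h_6 → h_3 → h_1  (order 8)
  h_5: h_5 → h_7 → h_3 → h_2 → h_4 → h_6 → h_8 → h_1  (order 8)
  h_6: h_6 → h_2 → h_7 → h_1  (order 4)
  h_7: h_7 → h_2 → h_6 → h_1  (order 4)
  h_8: h_8 → h_6 → h_4 → h_2 → h_3 → h_7 → h_5 → h_1  (order 8)
Elements of order 8: {h_3, h_4, h_5, h_8}.

{h_3, h_4, h_5, h_8}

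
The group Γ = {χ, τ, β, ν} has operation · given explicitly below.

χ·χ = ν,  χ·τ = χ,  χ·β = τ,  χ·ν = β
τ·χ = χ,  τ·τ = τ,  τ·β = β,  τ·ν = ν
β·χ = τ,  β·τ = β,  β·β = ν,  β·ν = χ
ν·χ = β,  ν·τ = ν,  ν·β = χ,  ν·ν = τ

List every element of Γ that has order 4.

Identity is τ. Compute the order of each non-identity element by repeated multiplication:
  χ: χ → ν → β → τ  (order 4)
  β: β → ν → χ → τ  (order 4)
  ν: ν → τ  (order 2)
Elements of order 4: {β, χ}.

{β, χ}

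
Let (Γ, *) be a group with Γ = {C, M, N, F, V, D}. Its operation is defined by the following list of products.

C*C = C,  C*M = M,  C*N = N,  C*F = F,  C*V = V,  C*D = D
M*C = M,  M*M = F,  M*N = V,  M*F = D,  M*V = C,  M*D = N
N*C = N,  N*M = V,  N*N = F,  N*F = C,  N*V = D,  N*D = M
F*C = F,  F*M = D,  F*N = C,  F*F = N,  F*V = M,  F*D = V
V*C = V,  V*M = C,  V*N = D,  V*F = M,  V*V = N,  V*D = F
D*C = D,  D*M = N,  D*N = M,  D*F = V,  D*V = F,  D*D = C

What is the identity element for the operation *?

The identity e satisfies e * x = x for all x, so its row in the table reproduces the column headers.
Row C reads: C, M, N, F, V, D — exactly the header order. So C is the identity.

C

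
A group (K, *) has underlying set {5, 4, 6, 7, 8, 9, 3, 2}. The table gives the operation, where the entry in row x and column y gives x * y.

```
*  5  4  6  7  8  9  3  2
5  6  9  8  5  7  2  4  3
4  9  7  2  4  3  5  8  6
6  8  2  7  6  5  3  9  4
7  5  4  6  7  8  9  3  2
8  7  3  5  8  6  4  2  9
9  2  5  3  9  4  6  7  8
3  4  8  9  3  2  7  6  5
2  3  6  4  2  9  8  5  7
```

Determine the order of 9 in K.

4

The identity element is 7 (its row matches the header).
9^1 = 9
9^2 = 9 * 9 = 6
9^3 = 6 * 9 = 3
9^4 = 3 * 9 = 7
The first power of 9 equal to the identity is 9^4, so ord(9) = 4.
(Structurally, K here is isomorphic to Z_2 x Z_4.)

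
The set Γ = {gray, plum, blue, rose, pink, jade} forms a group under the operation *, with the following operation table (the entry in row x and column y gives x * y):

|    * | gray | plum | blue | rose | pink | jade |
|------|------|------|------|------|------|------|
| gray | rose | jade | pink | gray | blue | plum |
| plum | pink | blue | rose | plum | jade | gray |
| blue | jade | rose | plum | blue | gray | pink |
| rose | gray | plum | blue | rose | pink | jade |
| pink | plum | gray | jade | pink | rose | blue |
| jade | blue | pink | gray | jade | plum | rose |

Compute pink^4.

pink^1 = pink
pink^2 = pink * pink = rose
pink^3 = rose * pink = pink
pink^4 = pink * pink = rose

rose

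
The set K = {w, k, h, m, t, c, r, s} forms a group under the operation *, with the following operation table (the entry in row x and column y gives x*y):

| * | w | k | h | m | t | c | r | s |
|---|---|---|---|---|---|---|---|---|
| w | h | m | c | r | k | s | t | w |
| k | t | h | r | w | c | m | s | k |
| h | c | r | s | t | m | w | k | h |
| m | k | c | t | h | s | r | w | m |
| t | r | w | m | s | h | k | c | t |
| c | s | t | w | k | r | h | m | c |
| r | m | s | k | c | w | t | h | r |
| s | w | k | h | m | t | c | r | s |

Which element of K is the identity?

The identity e satisfies e*x = x for all x, so its row in the table reproduces the column headers.
Row s reads: w, k, h, m, t, c, r, s — exactly the header order. So s is the identity.

s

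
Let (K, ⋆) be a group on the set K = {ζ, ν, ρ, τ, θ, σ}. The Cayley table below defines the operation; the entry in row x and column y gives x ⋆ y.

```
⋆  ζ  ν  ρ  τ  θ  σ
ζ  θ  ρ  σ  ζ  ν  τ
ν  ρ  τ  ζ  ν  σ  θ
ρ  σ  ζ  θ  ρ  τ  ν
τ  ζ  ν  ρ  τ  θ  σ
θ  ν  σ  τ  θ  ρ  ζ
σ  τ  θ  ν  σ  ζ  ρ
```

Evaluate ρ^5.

ρ^1 = ρ
ρ^2 = ρ ⋆ ρ = θ
ρ^3 = θ ⋆ ρ = τ
ρ^4 = τ ⋆ ρ = ρ
ρ^5 = ρ ⋆ ρ = θ

θ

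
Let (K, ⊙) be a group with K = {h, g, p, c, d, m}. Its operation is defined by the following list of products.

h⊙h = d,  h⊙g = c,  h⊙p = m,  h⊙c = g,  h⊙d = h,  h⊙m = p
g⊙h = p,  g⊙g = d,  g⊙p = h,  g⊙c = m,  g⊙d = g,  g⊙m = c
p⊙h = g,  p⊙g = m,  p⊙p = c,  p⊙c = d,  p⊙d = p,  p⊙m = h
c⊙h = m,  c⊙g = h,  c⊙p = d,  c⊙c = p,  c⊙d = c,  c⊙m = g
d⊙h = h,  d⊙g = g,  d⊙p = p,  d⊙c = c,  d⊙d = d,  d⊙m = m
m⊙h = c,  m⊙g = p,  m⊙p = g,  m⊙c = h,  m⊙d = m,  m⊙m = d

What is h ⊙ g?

Read row h, column g: h ⊙ g = c.

c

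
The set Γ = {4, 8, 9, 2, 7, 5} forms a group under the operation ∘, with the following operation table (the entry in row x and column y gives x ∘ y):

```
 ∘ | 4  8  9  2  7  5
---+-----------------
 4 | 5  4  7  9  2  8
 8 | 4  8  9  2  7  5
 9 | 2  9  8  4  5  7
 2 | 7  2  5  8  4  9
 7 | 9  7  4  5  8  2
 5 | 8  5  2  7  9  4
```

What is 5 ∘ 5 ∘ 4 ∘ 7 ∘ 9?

5 ∘ 5 = 4
4 ∘ 4 = 5
5 ∘ 7 = 9
9 ∘ 9 = 8

8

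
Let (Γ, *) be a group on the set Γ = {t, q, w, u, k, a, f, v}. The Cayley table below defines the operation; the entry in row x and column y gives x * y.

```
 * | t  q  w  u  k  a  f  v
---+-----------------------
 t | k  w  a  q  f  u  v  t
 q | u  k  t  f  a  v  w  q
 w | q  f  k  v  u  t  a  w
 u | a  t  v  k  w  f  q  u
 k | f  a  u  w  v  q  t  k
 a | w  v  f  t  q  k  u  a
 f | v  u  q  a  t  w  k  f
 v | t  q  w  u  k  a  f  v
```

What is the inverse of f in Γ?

t

First locate the identity: row v matches the header, so v is the identity.
Scan row f for v: f * t = v. Hence f^(-1) = t.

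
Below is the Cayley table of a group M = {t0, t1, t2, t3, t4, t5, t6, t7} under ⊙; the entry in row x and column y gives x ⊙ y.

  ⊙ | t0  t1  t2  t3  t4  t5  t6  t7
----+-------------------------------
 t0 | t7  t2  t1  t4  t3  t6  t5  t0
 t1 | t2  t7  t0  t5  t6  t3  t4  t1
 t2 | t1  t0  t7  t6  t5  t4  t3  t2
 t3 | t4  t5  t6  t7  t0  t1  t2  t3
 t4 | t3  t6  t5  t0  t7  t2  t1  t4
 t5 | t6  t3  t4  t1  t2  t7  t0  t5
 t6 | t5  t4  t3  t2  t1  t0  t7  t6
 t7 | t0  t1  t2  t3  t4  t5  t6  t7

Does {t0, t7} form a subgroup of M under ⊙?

{t0, t7} contains the identity t7.
Checking products: every product of two elements of {t0, t7} (read from the table) lies in {t0, t7}, so the set is closed.
In a finite group, a nonempty closed subset is a subgroup. So {t0, t7} ≤ M.

Yes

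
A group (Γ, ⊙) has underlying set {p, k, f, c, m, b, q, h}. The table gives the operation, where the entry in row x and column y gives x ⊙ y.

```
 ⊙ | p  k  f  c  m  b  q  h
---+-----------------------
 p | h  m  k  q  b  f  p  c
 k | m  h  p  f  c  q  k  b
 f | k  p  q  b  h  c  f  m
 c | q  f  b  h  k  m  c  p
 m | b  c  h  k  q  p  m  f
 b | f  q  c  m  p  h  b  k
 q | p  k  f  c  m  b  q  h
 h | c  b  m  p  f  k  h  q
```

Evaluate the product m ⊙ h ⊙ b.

m ⊙ h = f
f ⊙ b = c
(Structurally, Γ here is isomorphic to Z_2 x Z_4.)

c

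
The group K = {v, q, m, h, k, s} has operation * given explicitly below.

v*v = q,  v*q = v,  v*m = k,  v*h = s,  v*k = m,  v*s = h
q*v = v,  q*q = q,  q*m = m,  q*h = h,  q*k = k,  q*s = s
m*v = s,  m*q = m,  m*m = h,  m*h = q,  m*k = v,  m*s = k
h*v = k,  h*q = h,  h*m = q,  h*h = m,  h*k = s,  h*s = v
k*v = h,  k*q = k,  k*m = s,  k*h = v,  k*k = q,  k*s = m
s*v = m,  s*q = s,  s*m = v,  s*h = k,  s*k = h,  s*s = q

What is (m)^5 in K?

h

m^1 = m
m^2 = m*m = h
m^3 = h*m = q
m^4 = q*m = m
m^5 = m*m = h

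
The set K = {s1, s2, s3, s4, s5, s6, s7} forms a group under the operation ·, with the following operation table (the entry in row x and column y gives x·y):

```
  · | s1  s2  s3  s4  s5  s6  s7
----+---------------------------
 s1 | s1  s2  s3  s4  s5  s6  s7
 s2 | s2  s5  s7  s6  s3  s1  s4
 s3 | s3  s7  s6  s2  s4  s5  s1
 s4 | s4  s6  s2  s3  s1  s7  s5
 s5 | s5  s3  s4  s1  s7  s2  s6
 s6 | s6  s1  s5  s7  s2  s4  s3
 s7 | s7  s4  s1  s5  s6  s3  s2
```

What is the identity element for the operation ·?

s1

The identity e satisfies e·x = x for all x, so its row in the table reproduces the column headers.
Row s1 reads: s1, s2, s3, s4, s5, s6, s7 — exactly the header order. So s1 is the identity.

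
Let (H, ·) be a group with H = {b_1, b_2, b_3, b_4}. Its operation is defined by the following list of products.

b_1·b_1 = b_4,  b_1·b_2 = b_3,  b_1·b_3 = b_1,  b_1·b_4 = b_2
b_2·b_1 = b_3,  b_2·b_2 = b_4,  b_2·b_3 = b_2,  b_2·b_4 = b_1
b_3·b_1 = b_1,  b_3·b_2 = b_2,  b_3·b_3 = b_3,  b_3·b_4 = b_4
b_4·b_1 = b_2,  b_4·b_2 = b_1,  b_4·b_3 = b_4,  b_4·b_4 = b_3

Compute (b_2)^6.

b_2^1 = b_2
b_2^2 = b_2·b_2 = b_4
b_2^3 = b_4·b_2 = b_1
b_2^4 = b_1·b_2 = b_3
b_2^5 = b_3·b_2 = b_2
b_2^6 = b_2·b_2 = b_4

b_4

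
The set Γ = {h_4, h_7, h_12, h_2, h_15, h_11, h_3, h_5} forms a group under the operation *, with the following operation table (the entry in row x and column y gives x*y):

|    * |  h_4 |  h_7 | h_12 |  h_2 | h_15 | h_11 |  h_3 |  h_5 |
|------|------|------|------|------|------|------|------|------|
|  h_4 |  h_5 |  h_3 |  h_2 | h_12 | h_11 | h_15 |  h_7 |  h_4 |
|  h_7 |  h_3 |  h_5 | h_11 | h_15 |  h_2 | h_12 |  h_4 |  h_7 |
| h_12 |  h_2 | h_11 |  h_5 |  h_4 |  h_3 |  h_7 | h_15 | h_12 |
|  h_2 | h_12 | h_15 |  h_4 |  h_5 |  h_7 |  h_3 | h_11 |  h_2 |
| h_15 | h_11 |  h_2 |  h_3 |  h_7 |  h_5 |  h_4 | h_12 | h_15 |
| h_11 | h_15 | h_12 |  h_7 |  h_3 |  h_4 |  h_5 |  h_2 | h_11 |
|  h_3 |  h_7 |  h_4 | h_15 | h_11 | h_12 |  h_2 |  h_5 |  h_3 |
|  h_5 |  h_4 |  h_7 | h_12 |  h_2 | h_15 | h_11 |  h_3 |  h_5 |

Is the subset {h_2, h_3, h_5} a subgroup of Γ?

h_3*h_2 = h_11, which is not in {h_2, h_3, h_5}.
The subset is not closed under *, so it is not a subgroup.

No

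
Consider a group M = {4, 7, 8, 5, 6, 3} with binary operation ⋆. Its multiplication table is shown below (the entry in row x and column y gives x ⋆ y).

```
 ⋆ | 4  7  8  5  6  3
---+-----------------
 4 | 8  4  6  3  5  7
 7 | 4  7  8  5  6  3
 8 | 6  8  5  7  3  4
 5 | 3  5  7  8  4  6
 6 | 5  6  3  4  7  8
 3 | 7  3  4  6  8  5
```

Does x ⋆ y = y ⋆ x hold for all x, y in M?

Check whether the table is symmetric across its main diagonal.
Every entry (row x, col y) equals the entry (row y, col x), so M is abelian.

Yes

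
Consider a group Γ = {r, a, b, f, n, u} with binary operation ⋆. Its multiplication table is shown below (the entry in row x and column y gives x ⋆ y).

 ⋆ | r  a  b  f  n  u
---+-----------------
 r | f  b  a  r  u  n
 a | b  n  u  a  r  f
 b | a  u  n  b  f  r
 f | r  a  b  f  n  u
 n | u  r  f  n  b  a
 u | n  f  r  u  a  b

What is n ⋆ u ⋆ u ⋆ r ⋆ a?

b

n ⋆ u = a
a ⋆ u = f
f ⋆ r = r
r ⋆ a = b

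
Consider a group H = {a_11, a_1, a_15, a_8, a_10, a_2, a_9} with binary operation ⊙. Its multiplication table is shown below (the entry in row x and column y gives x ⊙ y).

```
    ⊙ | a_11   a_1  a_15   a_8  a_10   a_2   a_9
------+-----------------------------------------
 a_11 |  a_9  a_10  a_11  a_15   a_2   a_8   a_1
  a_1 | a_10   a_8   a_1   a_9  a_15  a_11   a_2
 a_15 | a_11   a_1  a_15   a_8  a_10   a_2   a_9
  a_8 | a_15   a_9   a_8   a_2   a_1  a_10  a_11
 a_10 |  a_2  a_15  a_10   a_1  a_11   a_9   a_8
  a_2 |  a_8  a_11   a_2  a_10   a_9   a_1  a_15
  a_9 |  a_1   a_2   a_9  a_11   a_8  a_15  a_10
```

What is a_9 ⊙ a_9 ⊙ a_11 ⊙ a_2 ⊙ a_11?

a_10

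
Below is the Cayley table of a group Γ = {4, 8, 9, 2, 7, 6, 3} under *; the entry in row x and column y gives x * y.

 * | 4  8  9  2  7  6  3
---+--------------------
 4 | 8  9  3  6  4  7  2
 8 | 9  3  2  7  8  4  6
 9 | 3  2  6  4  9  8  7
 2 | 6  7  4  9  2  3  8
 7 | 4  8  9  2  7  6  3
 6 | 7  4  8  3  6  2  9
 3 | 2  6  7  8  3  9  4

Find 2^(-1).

First locate the identity: row 7 matches the header, so 7 is the identity.
Scan row 2 for 7: 2 * 8 = 7. Hence 2^(-1) = 8.

8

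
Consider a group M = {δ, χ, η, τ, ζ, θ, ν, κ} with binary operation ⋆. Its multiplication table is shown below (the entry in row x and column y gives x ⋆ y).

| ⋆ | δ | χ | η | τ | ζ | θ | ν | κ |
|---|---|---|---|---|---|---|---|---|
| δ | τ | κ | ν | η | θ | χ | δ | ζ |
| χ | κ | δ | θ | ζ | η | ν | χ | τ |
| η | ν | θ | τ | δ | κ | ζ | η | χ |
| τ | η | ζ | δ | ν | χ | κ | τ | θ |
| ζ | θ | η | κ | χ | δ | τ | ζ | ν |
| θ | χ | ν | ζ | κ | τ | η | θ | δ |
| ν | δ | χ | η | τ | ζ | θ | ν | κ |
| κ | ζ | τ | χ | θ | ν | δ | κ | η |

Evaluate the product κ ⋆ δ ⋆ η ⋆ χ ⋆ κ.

θ

κ ⋆ δ = ζ
ζ ⋆ η = κ
κ ⋆ χ = τ
τ ⋆ κ = θ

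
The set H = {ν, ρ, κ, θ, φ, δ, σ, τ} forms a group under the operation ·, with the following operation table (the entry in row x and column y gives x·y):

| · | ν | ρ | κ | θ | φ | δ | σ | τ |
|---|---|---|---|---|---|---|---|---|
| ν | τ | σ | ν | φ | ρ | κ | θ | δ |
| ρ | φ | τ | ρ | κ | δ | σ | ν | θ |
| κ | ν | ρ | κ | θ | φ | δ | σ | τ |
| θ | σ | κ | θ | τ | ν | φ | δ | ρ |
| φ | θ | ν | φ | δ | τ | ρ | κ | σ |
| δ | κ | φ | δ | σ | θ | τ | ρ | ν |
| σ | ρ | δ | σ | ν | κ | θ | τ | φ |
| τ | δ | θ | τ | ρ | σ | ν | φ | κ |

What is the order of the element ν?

4

The identity element is κ (its row matches the header).
ν^1 = ν
ν^2 = ν·ν = τ
ν^3 = τ·ν = δ
ν^4 = δ·ν = κ
The first power of ν equal to the identity is ν^4, so ord(ν) = 4.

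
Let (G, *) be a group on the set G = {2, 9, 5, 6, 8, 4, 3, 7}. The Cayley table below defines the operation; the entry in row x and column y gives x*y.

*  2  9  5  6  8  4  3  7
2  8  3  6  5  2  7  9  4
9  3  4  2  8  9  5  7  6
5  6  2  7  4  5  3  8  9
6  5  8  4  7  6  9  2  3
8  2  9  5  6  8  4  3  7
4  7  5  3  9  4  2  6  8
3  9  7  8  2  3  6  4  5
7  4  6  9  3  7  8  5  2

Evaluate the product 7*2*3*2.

7*2 = 4
4*3 = 6
6*2 = 5

5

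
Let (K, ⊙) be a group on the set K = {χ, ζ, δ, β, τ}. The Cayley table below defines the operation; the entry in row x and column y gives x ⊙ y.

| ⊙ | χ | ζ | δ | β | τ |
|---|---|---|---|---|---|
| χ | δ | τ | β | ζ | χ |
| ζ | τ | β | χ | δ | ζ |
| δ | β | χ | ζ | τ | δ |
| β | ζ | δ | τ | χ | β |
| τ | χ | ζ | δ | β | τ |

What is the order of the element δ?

5

The identity element is τ (its row matches the header).
δ^1 = δ
δ^2 = δ ⊙ δ = ζ
δ^3 = ζ ⊙ δ = χ
δ^4 = χ ⊙ δ = β
δ^5 = β ⊙ δ = τ
The first power of δ equal to the identity is δ^5, so ord(δ) = 5.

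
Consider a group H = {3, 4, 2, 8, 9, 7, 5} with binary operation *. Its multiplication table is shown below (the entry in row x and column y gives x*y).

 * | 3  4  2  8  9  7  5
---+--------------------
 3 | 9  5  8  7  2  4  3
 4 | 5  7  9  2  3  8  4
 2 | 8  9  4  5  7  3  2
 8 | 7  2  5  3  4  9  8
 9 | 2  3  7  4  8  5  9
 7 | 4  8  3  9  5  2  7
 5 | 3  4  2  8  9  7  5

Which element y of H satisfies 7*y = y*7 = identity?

9

First locate the identity: row 5 matches the header, so 5 is the identity.
Scan row 7 for 5: 7*9 = 5. Hence 7^(-1) = 9.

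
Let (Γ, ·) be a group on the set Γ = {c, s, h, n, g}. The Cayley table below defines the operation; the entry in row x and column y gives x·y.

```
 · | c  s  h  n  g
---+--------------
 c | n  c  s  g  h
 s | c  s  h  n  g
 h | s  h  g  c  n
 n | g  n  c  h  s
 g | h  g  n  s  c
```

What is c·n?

Read row c, column n: c·n = g.

g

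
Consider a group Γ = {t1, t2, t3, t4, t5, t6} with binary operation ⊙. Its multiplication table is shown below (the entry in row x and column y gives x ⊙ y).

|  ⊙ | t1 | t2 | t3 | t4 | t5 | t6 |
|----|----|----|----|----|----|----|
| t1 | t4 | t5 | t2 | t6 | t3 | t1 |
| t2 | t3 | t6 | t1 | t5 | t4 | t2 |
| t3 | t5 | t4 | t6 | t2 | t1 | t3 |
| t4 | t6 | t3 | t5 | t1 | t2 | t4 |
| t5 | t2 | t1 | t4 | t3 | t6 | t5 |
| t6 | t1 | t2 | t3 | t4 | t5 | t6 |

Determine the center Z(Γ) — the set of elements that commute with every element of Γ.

{t6}

An element z is central iff its row equals its column in the table.
For t4: t4 ⊙ t5 = t2 ≠ t3 = t5 ⊙ t4, so t4 ∉ Z.
Checking each element this way leaves Z(Γ) = {t6}.
(Structurally, Γ here is isomorphic to the symmetric group S_3.)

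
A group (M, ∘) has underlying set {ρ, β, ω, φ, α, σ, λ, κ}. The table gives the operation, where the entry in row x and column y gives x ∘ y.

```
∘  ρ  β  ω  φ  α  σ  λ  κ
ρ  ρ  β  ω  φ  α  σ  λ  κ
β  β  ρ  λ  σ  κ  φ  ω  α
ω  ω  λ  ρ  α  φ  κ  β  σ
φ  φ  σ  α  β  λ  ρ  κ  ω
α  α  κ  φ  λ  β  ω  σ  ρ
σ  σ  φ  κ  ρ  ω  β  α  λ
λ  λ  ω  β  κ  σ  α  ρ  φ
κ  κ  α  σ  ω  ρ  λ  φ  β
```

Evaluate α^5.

α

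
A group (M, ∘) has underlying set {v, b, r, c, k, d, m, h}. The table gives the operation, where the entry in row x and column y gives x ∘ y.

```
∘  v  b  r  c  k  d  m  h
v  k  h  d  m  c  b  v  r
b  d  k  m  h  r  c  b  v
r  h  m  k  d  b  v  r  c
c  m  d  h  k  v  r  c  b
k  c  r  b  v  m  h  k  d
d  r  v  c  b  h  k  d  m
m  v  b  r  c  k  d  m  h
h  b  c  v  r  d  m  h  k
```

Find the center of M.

{k, m}

An element z is central iff its row equals its column in the table.
For h: h ∘ r = v ≠ c = r ∘ h, so h ∉ Z.
Checking each element this way leaves Z(M) = {k, m}.
(Structurally, M here is isomorphic to the quaternion group Q_8.)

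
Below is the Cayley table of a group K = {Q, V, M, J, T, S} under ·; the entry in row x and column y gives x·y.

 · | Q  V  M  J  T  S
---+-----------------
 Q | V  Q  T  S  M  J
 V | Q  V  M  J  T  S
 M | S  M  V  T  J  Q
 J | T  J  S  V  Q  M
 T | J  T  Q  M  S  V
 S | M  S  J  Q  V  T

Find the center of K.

An element z is central iff its row equals its column in the table.
For Q: Q·T = M ≠ J = T·Q, so Q ∉ Z.
Checking each element this way leaves Z(K) = {V}.

{V}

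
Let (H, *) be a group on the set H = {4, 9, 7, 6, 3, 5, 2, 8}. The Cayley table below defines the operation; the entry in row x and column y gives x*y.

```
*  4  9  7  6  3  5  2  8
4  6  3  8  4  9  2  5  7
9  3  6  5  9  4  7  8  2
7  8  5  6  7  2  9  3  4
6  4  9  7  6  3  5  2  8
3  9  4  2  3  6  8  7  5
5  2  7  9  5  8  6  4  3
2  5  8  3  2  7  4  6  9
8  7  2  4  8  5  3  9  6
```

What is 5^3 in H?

5^1 = 5
5^2 = 5*5 = 6
5^3 = 6*5 = 5

5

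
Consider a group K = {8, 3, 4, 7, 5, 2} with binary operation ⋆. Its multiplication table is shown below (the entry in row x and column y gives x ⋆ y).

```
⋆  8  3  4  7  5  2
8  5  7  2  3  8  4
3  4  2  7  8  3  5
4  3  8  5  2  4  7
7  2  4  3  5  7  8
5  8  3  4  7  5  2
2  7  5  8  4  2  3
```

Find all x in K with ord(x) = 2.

{4, 7, 8}

Identity is 5. Compute the order of each non-identity element by repeated multiplication:
  8: 8 → 5  (order 2)
  3: 3 → 2 → 5  (order 3)
  4: 4 → 5  (order 2)
  7: 7 → 5  (order 2)
  2: 2 → 3 → 5  (order 3)
Elements of order 2: {4, 7, 8}.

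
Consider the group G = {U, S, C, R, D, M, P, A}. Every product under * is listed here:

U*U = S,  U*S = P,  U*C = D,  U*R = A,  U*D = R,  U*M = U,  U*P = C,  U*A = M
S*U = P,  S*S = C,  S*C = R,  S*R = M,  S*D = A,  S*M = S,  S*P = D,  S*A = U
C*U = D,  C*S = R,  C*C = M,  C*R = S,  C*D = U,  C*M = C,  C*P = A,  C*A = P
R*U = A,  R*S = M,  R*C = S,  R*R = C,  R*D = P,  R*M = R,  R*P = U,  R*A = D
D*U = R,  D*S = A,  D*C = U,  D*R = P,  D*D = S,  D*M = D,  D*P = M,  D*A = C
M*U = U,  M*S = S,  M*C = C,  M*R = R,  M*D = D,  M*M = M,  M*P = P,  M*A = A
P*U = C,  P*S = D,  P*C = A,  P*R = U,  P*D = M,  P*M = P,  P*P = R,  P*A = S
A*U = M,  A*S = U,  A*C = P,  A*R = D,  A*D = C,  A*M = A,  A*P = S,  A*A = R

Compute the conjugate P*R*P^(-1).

The identity is M. In row P, the entry M sits in column D, so P^(-1) = D.
P*R = U
U*D = R
(Structurally, G here is isomorphic to the cyclic group Z_8.)

R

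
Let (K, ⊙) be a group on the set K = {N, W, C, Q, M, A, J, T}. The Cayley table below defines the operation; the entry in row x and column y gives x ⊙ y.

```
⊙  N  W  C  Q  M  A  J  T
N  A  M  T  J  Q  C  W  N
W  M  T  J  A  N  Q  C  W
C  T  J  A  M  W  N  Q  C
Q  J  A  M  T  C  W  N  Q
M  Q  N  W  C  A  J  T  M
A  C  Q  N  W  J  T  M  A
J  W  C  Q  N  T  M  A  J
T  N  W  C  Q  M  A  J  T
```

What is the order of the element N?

The identity element is T (its row matches the header).
N^1 = N
N^2 = N ⊙ N = A
N^3 = A ⊙ N = C
N^4 = C ⊙ N = T
The first power of N equal to the identity is N^4, so ord(N) = 4.
(Structurally, K here is isomorphic to Z_2 x Z_4.)

4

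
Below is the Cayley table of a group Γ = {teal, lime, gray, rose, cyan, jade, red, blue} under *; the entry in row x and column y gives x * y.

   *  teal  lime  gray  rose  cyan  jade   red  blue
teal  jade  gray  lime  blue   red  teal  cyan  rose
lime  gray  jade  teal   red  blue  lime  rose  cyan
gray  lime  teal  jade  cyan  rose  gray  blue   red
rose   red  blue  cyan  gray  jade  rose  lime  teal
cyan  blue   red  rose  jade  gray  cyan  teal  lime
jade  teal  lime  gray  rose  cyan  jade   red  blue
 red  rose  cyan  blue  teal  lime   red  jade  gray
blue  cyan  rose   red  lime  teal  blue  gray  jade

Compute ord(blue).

2

The identity element is jade (its row matches the header).
blue^1 = blue
blue^2 = blue * blue = jade
The first power of blue equal to the identity is blue^2, so ord(blue) = 2.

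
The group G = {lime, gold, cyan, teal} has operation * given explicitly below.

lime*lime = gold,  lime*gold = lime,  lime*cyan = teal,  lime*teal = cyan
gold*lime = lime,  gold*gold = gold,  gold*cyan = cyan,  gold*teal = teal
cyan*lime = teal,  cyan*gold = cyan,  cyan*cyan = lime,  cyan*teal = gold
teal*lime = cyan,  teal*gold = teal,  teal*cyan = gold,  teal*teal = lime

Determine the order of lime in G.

2

The identity element is gold (its row matches the header).
lime^1 = lime
lime^2 = lime * lime = gold
The first power of lime equal to the identity is lime^2, so ord(lime) = 2.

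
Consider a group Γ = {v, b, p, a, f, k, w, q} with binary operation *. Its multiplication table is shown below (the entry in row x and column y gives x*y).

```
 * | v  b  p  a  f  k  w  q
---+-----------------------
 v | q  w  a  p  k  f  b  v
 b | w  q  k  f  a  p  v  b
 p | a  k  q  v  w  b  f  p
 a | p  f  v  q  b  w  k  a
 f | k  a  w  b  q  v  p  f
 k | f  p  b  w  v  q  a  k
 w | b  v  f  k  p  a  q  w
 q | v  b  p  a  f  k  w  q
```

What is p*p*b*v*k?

p*p = q
q*b = b
b*v = w
w*k = a

a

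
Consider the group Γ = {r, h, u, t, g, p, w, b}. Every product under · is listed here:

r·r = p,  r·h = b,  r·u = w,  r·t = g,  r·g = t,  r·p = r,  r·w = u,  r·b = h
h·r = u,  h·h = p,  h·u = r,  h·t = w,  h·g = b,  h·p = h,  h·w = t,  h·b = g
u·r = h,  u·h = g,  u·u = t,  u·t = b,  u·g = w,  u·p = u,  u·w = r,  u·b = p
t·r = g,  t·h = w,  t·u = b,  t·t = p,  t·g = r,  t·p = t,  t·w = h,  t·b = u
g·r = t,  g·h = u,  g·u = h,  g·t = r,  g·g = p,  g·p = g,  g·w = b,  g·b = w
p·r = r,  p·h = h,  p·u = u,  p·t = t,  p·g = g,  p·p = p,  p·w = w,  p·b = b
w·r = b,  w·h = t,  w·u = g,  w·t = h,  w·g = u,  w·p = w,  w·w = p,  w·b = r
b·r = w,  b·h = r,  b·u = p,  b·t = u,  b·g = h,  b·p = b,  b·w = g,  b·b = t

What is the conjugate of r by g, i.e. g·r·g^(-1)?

r

The identity is p. In row g, the entry p sits in column g, so g^(-1) = g.
g·r = t
t·g = r
(Structurally, Γ here is isomorphic to the dihedral group D_4.)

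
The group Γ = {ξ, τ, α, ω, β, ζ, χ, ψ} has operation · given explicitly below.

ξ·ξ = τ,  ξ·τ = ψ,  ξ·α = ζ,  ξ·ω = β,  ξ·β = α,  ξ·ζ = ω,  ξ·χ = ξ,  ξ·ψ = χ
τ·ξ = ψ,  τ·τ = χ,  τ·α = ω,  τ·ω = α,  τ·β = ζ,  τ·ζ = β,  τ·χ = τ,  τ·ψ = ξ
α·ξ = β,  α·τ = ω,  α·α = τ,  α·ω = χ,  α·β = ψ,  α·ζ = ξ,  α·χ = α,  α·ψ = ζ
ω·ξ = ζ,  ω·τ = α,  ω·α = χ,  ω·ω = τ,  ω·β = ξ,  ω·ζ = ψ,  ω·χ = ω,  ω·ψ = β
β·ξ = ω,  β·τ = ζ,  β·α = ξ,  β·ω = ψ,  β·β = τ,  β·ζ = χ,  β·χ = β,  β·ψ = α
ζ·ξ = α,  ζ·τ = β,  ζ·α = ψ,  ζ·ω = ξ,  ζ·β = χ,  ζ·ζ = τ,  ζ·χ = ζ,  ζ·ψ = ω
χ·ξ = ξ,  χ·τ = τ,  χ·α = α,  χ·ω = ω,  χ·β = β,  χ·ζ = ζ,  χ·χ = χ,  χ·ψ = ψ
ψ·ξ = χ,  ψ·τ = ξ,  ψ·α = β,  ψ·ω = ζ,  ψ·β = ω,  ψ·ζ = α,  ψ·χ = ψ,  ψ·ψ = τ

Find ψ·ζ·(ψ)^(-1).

The identity is χ. In row ψ, the entry χ sits in column ξ, so ψ^(-1) = ξ.
ψ·ζ = α
α·ξ = β

β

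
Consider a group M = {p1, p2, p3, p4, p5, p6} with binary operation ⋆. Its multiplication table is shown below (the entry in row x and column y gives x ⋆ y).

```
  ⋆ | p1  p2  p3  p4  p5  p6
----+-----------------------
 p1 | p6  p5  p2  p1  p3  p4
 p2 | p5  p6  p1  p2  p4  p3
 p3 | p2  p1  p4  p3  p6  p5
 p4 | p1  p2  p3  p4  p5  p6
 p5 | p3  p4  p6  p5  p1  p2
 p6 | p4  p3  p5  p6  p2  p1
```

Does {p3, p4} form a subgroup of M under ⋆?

Yes

{p3, p4} contains the identity p4.
Checking products: every product of two elements of {p3, p4} (read from the table) lies in {p3, p4}, so the set is closed.
In a finite group, a nonempty closed subset is a subgroup. So {p3, p4} ≤ M.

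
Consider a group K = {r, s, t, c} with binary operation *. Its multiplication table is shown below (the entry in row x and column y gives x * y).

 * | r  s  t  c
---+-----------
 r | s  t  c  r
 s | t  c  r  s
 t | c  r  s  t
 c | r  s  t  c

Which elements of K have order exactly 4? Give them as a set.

{r, t}

Identity is c. Compute the order of each non-identity element by repeated multiplication:
  r: r → s → t → c  (order 4)
  s: s → c  (order 2)
  t: t → s → r → c  (order 4)
Elements of order 4: {r, t}.
(Structurally, K here is isomorphic to the cyclic group Z_4.)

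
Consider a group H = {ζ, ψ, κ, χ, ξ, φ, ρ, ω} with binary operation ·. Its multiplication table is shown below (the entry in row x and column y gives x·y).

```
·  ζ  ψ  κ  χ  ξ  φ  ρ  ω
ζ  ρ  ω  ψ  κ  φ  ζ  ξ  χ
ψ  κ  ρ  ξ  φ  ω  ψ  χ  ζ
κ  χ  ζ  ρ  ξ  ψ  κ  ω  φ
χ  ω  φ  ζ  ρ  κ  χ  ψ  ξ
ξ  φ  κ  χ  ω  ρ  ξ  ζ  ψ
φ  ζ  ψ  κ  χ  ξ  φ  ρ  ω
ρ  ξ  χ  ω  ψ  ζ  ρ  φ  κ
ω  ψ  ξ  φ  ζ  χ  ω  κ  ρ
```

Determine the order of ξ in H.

The identity element is φ (its row matches the header).
ξ^1 = ξ
ξ^2 = ξ·ξ = ρ
ξ^3 = ρ·ξ = ζ
ξ^4 = ζ·ξ = φ
The first power of ξ equal to the identity is ξ^4, so ord(ξ) = 4.

4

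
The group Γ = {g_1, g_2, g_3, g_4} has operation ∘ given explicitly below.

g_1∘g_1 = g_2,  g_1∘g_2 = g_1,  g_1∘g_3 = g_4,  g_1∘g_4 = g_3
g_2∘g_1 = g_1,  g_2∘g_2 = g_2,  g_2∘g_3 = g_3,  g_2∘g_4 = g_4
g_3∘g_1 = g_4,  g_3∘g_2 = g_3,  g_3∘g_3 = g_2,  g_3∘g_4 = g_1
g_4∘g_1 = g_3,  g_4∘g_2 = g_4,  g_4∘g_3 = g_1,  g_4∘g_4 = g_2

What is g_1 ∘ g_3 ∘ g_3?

g_1 ∘ g_3 = g_4
g_4 ∘ g_3 = g_1

g_1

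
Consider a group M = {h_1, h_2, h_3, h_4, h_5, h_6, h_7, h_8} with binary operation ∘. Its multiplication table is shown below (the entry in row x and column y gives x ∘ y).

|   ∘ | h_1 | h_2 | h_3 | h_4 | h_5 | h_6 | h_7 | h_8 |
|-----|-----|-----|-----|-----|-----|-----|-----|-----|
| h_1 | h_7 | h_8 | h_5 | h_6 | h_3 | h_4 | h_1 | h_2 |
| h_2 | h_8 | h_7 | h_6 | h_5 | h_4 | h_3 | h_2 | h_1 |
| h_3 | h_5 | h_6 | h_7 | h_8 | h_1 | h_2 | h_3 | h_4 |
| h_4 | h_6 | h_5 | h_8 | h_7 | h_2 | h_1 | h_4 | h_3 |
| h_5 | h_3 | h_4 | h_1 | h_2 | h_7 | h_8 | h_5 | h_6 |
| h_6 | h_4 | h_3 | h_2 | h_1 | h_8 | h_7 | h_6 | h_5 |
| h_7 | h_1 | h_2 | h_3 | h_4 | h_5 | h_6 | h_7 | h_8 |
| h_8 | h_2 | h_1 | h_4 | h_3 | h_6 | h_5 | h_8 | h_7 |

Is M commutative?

Check whether the table is symmetric across its main diagonal.
Every entry (row x, col y) equals the entry (row y, col x), so M is abelian.

Yes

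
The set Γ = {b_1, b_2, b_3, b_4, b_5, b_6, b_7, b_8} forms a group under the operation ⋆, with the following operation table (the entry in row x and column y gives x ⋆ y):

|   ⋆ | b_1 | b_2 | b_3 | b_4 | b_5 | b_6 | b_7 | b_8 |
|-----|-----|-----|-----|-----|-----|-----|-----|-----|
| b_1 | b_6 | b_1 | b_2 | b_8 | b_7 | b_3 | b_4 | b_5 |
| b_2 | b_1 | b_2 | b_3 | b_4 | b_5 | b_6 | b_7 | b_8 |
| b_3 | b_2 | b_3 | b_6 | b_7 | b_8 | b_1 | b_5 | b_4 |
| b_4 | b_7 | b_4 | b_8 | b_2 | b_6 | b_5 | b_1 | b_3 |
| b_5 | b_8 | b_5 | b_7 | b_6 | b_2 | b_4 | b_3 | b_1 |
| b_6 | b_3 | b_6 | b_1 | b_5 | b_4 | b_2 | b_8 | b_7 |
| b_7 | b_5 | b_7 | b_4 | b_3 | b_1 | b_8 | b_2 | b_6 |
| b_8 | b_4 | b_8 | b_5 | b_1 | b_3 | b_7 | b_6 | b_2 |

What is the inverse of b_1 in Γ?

b_3

First locate the identity: row b_2 matches the header, so b_2 is the identity.
Scan row b_1 for b_2: b_1 ⋆ b_3 = b_2. Hence b_1^(-1) = b_3.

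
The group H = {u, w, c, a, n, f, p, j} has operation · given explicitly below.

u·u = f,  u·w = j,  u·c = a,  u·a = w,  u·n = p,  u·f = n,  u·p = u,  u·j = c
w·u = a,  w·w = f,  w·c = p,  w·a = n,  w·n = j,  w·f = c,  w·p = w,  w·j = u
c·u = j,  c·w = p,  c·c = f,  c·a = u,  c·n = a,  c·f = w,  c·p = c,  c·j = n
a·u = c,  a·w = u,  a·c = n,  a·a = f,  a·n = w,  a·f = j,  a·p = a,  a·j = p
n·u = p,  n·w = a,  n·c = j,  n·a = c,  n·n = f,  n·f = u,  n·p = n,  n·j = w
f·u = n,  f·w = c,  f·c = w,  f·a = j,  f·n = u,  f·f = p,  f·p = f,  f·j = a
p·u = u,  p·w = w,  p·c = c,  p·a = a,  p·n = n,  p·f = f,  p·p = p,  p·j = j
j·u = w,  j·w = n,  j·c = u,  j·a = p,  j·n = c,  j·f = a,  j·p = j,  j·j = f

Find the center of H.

An element z is central iff its row equals its column in the table.
For j: j·u = w ≠ c = u·j, so j ∉ Z.
Checking each element this way leaves Z(H) = {f, p}.

{f, p}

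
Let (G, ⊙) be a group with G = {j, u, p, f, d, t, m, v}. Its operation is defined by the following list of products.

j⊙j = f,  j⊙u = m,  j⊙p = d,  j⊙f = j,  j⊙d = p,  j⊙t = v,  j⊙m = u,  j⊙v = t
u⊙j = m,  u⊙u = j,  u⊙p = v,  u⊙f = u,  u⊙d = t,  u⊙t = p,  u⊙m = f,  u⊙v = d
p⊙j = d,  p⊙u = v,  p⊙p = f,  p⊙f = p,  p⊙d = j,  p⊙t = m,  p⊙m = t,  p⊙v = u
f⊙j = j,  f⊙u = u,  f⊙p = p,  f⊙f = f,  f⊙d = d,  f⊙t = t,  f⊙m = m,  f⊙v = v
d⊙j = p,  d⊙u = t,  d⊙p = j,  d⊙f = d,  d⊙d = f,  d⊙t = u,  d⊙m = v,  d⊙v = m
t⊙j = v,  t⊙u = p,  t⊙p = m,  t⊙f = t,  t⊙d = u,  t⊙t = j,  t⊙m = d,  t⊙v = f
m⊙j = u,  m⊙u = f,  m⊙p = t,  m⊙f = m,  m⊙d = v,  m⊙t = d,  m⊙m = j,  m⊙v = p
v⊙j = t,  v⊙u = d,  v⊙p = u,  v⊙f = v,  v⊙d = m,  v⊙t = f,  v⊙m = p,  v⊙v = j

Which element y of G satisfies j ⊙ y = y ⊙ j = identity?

First locate the identity: row f matches the header, so f is the identity.
Scan row j for f: j ⊙ j = f. Hence j^(-1) = j.

j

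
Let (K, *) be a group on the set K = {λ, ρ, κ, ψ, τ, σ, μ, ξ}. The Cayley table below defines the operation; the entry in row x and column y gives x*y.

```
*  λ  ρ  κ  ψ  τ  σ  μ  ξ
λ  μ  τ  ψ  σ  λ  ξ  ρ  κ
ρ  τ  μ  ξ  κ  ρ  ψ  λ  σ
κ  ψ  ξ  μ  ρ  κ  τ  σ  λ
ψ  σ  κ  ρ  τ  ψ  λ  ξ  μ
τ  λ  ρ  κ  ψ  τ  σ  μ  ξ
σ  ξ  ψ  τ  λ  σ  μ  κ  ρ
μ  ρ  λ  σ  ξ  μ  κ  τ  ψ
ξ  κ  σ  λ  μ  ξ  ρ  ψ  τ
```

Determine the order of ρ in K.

4

The identity element is τ (its row matches the header).
ρ^1 = ρ
ρ^2 = ρ*ρ = μ
ρ^3 = μ*ρ = λ
ρ^4 = λ*ρ = τ
The first power of ρ equal to the identity is ρ^4, so ord(ρ) = 4.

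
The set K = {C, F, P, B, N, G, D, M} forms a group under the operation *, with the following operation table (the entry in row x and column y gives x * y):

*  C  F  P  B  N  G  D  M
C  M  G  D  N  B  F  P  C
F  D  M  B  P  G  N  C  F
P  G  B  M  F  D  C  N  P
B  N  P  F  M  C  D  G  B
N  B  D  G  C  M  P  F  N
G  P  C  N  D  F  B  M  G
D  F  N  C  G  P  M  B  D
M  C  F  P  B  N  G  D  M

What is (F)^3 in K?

F

F^1 = F
F^2 = F * F = M
F^3 = M * F = F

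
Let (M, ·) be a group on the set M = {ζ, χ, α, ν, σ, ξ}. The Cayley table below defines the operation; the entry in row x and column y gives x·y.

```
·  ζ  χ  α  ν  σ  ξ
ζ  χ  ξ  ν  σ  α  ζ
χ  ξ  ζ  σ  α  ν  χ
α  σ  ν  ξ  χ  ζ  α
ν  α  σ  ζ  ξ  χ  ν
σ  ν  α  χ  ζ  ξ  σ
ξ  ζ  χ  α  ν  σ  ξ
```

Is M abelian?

No

ζ·ν = σ but ν·ζ = α.
Since ζ and ν do not commute, M is not abelian.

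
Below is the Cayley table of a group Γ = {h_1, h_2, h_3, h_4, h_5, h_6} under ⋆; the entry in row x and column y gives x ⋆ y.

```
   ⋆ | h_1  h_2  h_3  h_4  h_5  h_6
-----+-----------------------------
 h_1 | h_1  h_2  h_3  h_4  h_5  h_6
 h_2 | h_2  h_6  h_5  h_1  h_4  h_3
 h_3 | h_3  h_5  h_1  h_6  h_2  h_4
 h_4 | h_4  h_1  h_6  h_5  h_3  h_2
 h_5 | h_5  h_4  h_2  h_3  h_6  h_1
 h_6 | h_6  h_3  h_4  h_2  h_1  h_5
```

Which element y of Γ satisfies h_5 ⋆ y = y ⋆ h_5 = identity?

h_6

First locate the identity: row h_1 matches the header, so h_1 is the identity.
Scan row h_5 for h_1: h_5 ⋆ h_6 = h_1. Hence h_5^(-1) = h_6.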